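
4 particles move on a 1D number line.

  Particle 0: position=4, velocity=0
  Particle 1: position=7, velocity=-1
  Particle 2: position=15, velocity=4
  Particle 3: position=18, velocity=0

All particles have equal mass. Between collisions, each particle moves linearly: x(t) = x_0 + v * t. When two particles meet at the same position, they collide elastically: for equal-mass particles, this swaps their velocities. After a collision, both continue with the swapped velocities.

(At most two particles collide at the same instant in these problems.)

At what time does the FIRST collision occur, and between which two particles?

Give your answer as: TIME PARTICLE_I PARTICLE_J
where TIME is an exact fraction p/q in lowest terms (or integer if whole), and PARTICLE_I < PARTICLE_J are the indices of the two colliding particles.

Answer: 3/4 2 3

Derivation:
Pair (0,1): pos 4,7 vel 0,-1 -> gap=3, closing at 1/unit, collide at t=3
Pair (1,2): pos 7,15 vel -1,4 -> not approaching (rel speed -5 <= 0)
Pair (2,3): pos 15,18 vel 4,0 -> gap=3, closing at 4/unit, collide at t=3/4
Earliest collision: t=3/4 between 2 and 3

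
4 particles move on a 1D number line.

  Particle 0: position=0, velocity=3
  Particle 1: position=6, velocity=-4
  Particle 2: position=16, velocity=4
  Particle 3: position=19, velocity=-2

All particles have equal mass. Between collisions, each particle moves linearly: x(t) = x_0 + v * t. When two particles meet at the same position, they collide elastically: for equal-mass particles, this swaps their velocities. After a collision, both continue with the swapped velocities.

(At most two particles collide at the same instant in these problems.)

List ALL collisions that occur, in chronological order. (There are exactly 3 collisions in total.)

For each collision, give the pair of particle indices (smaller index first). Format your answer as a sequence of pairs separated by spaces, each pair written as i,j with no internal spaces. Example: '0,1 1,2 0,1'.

Collision at t=1/2: particles 2 and 3 swap velocities; positions: p0=3/2 p1=4 p2=18 p3=18; velocities now: v0=3 v1=-4 v2=-2 v3=4
Collision at t=6/7: particles 0 and 1 swap velocities; positions: p0=18/7 p1=18/7 p2=121/7 p3=136/7; velocities now: v0=-4 v1=3 v2=-2 v3=4
Collision at t=19/5: particles 1 and 2 swap velocities; positions: p0=-46/5 p1=57/5 p2=57/5 p3=156/5; velocities now: v0=-4 v1=-2 v2=3 v3=4

Answer: 2,3 0,1 1,2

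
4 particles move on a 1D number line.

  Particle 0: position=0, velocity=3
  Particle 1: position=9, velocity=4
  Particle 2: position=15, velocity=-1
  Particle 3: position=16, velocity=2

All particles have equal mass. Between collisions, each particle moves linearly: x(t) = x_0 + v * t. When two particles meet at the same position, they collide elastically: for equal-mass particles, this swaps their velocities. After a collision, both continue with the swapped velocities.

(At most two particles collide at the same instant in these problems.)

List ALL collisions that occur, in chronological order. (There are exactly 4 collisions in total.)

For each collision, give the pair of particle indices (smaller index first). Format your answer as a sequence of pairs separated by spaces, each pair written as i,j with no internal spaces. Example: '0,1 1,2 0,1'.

Answer: 1,2 2,3 0,1 1,2

Derivation:
Collision at t=6/5: particles 1 and 2 swap velocities; positions: p0=18/5 p1=69/5 p2=69/5 p3=92/5; velocities now: v0=3 v1=-1 v2=4 v3=2
Collision at t=7/2: particles 2 and 3 swap velocities; positions: p0=21/2 p1=23/2 p2=23 p3=23; velocities now: v0=3 v1=-1 v2=2 v3=4
Collision at t=15/4: particles 0 and 1 swap velocities; positions: p0=45/4 p1=45/4 p2=47/2 p3=24; velocities now: v0=-1 v1=3 v2=2 v3=4
Collision at t=16: particles 1 and 2 swap velocities; positions: p0=-1 p1=48 p2=48 p3=73; velocities now: v0=-1 v1=2 v2=3 v3=4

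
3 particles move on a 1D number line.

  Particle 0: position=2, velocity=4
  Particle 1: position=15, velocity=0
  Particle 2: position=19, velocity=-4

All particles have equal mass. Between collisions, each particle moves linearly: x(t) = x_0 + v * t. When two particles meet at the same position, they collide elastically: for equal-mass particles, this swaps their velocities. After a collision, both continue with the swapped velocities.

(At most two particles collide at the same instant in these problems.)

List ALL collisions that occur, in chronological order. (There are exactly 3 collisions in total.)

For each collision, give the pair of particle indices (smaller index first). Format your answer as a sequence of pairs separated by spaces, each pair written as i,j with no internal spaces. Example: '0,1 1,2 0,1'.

Answer: 1,2 0,1 1,2

Derivation:
Collision at t=1: particles 1 and 2 swap velocities; positions: p0=6 p1=15 p2=15; velocities now: v0=4 v1=-4 v2=0
Collision at t=17/8: particles 0 and 1 swap velocities; positions: p0=21/2 p1=21/2 p2=15; velocities now: v0=-4 v1=4 v2=0
Collision at t=13/4: particles 1 and 2 swap velocities; positions: p0=6 p1=15 p2=15; velocities now: v0=-4 v1=0 v2=4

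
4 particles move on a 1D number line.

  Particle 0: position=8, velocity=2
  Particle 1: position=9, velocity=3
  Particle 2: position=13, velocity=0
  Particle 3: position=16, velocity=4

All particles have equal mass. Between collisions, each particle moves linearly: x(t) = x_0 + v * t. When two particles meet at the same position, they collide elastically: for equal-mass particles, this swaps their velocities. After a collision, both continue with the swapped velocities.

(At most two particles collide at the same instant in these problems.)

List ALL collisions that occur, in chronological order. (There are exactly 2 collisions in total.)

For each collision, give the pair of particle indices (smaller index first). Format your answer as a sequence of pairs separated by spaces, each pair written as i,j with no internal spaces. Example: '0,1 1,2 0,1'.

Answer: 1,2 0,1

Derivation:
Collision at t=4/3: particles 1 and 2 swap velocities; positions: p0=32/3 p1=13 p2=13 p3=64/3; velocities now: v0=2 v1=0 v2=3 v3=4
Collision at t=5/2: particles 0 and 1 swap velocities; positions: p0=13 p1=13 p2=33/2 p3=26; velocities now: v0=0 v1=2 v2=3 v3=4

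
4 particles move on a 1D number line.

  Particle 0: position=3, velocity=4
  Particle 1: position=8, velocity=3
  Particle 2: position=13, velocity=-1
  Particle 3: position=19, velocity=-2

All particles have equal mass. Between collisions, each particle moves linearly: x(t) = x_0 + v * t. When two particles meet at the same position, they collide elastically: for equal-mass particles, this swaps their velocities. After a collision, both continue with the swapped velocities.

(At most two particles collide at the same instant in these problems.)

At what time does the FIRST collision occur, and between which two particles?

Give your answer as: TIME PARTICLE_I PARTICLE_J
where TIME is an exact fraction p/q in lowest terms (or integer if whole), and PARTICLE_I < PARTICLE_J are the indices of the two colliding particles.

Pair (0,1): pos 3,8 vel 4,3 -> gap=5, closing at 1/unit, collide at t=5
Pair (1,2): pos 8,13 vel 3,-1 -> gap=5, closing at 4/unit, collide at t=5/4
Pair (2,3): pos 13,19 vel -1,-2 -> gap=6, closing at 1/unit, collide at t=6
Earliest collision: t=5/4 between 1 and 2

Answer: 5/4 1 2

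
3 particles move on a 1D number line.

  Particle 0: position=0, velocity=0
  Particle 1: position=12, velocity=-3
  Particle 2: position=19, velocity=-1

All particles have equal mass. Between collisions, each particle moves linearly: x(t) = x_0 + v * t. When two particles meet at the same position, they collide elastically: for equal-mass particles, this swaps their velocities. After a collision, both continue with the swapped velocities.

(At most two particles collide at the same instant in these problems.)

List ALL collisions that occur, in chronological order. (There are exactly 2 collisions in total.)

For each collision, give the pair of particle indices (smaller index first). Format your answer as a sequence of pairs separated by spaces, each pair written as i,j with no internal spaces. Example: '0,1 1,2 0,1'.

Collision at t=4: particles 0 and 1 swap velocities; positions: p0=0 p1=0 p2=15; velocities now: v0=-3 v1=0 v2=-1
Collision at t=19: particles 1 and 2 swap velocities; positions: p0=-45 p1=0 p2=0; velocities now: v0=-3 v1=-1 v2=0

Answer: 0,1 1,2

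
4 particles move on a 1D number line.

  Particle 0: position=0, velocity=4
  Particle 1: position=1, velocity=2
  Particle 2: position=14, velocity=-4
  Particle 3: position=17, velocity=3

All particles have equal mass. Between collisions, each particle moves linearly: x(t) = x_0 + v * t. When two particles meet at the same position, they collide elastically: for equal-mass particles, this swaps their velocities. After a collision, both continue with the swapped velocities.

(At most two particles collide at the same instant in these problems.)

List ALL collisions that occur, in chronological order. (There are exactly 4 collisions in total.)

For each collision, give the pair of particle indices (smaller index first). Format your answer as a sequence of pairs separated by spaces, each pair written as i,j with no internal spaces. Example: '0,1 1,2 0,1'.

Answer: 0,1 1,2 0,1 2,3

Derivation:
Collision at t=1/2: particles 0 and 1 swap velocities; positions: p0=2 p1=2 p2=12 p3=37/2; velocities now: v0=2 v1=4 v2=-4 v3=3
Collision at t=7/4: particles 1 and 2 swap velocities; positions: p0=9/2 p1=7 p2=7 p3=89/4; velocities now: v0=2 v1=-4 v2=4 v3=3
Collision at t=13/6: particles 0 and 1 swap velocities; positions: p0=16/3 p1=16/3 p2=26/3 p3=47/2; velocities now: v0=-4 v1=2 v2=4 v3=3
Collision at t=17: particles 2 and 3 swap velocities; positions: p0=-54 p1=35 p2=68 p3=68; velocities now: v0=-4 v1=2 v2=3 v3=4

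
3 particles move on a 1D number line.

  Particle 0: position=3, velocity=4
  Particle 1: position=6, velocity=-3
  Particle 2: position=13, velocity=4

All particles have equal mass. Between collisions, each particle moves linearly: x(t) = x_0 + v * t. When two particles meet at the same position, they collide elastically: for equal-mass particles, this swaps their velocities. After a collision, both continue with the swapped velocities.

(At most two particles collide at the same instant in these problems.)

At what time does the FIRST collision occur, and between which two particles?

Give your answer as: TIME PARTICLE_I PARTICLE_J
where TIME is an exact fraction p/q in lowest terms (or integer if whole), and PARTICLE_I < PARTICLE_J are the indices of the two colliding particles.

Pair (0,1): pos 3,6 vel 4,-3 -> gap=3, closing at 7/unit, collide at t=3/7
Pair (1,2): pos 6,13 vel -3,4 -> not approaching (rel speed -7 <= 0)
Earliest collision: t=3/7 between 0 and 1

Answer: 3/7 0 1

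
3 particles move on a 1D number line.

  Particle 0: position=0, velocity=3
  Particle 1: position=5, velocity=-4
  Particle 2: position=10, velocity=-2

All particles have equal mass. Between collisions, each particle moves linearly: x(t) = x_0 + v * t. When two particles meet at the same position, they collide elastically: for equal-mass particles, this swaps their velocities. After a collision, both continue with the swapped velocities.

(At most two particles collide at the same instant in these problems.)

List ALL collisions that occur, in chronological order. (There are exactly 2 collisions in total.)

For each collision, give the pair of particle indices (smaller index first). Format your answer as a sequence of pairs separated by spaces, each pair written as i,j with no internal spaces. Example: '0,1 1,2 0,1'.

Collision at t=5/7: particles 0 and 1 swap velocities; positions: p0=15/7 p1=15/7 p2=60/7; velocities now: v0=-4 v1=3 v2=-2
Collision at t=2: particles 1 and 2 swap velocities; positions: p0=-3 p1=6 p2=6; velocities now: v0=-4 v1=-2 v2=3

Answer: 0,1 1,2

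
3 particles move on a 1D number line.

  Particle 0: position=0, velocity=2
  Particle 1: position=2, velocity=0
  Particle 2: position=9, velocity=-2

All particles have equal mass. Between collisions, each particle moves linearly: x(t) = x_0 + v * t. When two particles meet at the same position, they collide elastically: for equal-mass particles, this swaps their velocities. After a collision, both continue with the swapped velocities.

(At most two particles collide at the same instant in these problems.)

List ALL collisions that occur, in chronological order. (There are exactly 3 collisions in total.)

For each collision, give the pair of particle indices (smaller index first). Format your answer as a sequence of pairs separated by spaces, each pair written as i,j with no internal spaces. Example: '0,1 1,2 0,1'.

Collision at t=1: particles 0 and 1 swap velocities; positions: p0=2 p1=2 p2=7; velocities now: v0=0 v1=2 v2=-2
Collision at t=9/4: particles 1 and 2 swap velocities; positions: p0=2 p1=9/2 p2=9/2; velocities now: v0=0 v1=-2 v2=2
Collision at t=7/2: particles 0 and 1 swap velocities; positions: p0=2 p1=2 p2=7; velocities now: v0=-2 v1=0 v2=2

Answer: 0,1 1,2 0,1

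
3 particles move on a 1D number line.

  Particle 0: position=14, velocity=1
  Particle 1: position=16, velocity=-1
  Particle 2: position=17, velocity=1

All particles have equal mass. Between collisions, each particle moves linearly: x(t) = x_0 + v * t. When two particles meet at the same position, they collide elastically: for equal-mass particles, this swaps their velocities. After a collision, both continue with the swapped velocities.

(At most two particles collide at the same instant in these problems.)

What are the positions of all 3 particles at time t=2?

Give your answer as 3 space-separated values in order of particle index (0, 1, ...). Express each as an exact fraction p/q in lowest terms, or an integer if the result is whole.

Collision at t=1: particles 0 and 1 swap velocities; positions: p0=15 p1=15 p2=18; velocities now: v0=-1 v1=1 v2=1
Advance to t=2 (no further collisions before then); velocities: v0=-1 v1=1 v2=1; positions = 14 16 19

Answer: 14 16 19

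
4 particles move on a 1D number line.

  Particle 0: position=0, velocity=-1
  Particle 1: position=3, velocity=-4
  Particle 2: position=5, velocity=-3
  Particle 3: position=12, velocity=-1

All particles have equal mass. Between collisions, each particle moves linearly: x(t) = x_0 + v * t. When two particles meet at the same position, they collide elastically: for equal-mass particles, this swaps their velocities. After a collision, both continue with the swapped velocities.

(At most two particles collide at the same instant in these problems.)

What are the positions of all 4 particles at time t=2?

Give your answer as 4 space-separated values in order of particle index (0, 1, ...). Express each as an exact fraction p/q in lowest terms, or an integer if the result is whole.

Answer: -5 -2 -1 10

Derivation:
Collision at t=1: particles 0 and 1 swap velocities; positions: p0=-1 p1=-1 p2=2 p3=11; velocities now: v0=-4 v1=-1 v2=-3 v3=-1
Advance to t=2 (no further collisions before then); velocities: v0=-4 v1=-1 v2=-3 v3=-1; positions = -5 -2 -1 10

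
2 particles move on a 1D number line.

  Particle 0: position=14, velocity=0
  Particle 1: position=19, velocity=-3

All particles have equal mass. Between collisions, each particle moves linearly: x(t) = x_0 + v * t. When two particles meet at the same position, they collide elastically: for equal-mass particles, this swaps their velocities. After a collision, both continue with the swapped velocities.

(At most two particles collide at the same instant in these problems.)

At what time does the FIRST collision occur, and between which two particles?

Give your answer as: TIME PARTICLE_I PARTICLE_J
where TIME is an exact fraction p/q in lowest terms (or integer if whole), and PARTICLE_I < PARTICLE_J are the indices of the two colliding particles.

Answer: 5/3 0 1

Derivation:
Pair (0,1): pos 14,19 vel 0,-3 -> gap=5, closing at 3/unit, collide at t=5/3
Earliest collision: t=5/3 between 0 and 1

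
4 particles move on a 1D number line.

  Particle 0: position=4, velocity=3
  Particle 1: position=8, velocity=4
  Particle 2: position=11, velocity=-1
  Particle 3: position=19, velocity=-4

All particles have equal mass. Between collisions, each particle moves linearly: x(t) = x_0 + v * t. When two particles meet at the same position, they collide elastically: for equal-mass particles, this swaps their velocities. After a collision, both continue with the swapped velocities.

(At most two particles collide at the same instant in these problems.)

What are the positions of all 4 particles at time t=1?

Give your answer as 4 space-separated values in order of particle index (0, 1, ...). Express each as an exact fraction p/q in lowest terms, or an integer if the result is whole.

Collision at t=3/5: particles 1 and 2 swap velocities; positions: p0=29/5 p1=52/5 p2=52/5 p3=83/5; velocities now: v0=3 v1=-1 v2=4 v3=-4
Advance to t=1 (no further collisions before then); velocities: v0=3 v1=-1 v2=4 v3=-4; positions = 7 10 12 15

Answer: 7 10 12 15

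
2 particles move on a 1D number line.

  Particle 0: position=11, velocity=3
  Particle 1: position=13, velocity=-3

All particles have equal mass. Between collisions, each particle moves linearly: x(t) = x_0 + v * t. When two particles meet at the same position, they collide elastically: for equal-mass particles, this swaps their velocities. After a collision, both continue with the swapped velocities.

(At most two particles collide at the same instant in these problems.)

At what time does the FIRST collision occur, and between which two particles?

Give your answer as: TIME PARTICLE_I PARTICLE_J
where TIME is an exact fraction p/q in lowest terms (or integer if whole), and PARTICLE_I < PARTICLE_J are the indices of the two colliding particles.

Answer: 1/3 0 1

Derivation:
Pair (0,1): pos 11,13 vel 3,-3 -> gap=2, closing at 6/unit, collide at t=1/3
Earliest collision: t=1/3 between 0 and 1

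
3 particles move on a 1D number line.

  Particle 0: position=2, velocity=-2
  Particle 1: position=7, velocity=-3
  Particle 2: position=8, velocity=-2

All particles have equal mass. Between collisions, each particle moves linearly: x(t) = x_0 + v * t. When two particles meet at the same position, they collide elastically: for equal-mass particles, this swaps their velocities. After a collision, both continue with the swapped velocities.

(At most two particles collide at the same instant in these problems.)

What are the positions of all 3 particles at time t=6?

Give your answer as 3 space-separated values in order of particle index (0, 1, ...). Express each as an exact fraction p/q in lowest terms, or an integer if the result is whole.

Answer: -11 -10 -4

Derivation:
Collision at t=5: particles 0 and 1 swap velocities; positions: p0=-8 p1=-8 p2=-2; velocities now: v0=-3 v1=-2 v2=-2
Advance to t=6 (no further collisions before then); velocities: v0=-3 v1=-2 v2=-2; positions = -11 -10 -4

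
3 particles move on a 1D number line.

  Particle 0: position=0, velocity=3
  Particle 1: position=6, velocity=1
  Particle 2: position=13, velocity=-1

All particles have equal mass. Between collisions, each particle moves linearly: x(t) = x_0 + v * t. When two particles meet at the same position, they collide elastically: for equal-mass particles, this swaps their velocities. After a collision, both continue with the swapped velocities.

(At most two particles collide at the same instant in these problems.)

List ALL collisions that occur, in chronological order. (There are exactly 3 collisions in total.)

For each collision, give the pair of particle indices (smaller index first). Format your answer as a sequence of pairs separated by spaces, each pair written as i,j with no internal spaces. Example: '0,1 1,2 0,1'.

Collision at t=3: particles 0 and 1 swap velocities; positions: p0=9 p1=9 p2=10; velocities now: v0=1 v1=3 v2=-1
Collision at t=13/4: particles 1 and 2 swap velocities; positions: p0=37/4 p1=39/4 p2=39/4; velocities now: v0=1 v1=-1 v2=3
Collision at t=7/2: particles 0 and 1 swap velocities; positions: p0=19/2 p1=19/2 p2=21/2; velocities now: v0=-1 v1=1 v2=3

Answer: 0,1 1,2 0,1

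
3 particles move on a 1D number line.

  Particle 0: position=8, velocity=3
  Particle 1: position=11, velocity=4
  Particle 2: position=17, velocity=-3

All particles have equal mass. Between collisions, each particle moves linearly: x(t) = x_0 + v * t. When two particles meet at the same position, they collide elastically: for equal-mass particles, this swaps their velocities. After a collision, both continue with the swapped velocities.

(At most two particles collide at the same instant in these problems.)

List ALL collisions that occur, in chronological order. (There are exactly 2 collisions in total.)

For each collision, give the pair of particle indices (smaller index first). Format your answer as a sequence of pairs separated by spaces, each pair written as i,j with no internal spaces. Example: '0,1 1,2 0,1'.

Answer: 1,2 0,1

Derivation:
Collision at t=6/7: particles 1 and 2 swap velocities; positions: p0=74/7 p1=101/7 p2=101/7; velocities now: v0=3 v1=-3 v2=4
Collision at t=3/2: particles 0 and 1 swap velocities; positions: p0=25/2 p1=25/2 p2=17; velocities now: v0=-3 v1=3 v2=4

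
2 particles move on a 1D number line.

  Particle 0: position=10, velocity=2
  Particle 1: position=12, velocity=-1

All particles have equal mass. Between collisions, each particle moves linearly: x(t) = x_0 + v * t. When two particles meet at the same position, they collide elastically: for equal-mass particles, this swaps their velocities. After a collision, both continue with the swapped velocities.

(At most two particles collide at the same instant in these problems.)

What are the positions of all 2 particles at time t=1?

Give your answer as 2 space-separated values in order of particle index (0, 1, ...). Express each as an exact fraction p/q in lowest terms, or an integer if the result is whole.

Collision at t=2/3: particles 0 and 1 swap velocities; positions: p0=34/3 p1=34/3; velocities now: v0=-1 v1=2
Advance to t=1 (no further collisions before then); velocities: v0=-1 v1=2; positions = 11 12

Answer: 11 12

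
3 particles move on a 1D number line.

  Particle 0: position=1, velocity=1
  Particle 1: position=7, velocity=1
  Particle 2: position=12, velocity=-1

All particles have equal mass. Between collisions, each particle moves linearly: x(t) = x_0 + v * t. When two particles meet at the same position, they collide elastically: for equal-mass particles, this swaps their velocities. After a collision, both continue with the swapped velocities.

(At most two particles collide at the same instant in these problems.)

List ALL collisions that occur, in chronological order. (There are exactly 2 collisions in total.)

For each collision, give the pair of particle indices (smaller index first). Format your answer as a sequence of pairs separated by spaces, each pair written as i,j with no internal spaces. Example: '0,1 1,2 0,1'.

Answer: 1,2 0,1

Derivation:
Collision at t=5/2: particles 1 and 2 swap velocities; positions: p0=7/2 p1=19/2 p2=19/2; velocities now: v0=1 v1=-1 v2=1
Collision at t=11/2: particles 0 and 1 swap velocities; positions: p0=13/2 p1=13/2 p2=25/2; velocities now: v0=-1 v1=1 v2=1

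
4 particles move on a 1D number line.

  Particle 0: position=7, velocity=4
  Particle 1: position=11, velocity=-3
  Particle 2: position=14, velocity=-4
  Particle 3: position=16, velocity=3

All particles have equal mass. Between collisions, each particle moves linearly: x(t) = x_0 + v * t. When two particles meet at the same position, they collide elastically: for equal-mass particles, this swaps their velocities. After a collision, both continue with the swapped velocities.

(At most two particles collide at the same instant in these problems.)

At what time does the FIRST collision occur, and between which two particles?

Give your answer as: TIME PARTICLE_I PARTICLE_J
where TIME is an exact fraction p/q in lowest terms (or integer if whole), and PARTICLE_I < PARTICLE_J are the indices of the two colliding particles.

Answer: 4/7 0 1

Derivation:
Pair (0,1): pos 7,11 vel 4,-3 -> gap=4, closing at 7/unit, collide at t=4/7
Pair (1,2): pos 11,14 vel -3,-4 -> gap=3, closing at 1/unit, collide at t=3
Pair (2,3): pos 14,16 vel -4,3 -> not approaching (rel speed -7 <= 0)
Earliest collision: t=4/7 between 0 and 1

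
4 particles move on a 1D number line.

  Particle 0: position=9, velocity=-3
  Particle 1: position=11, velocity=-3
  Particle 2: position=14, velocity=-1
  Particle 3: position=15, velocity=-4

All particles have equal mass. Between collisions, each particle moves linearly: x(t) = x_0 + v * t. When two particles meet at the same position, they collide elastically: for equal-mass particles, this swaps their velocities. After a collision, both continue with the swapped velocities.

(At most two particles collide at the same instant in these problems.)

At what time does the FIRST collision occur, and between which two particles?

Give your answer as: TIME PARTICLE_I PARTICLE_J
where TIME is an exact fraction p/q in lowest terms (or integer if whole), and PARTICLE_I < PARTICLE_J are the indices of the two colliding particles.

Pair (0,1): pos 9,11 vel -3,-3 -> not approaching (rel speed 0 <= 0)
Pair (1,2): pos 11,14 vel -3,-1 -> not approaching (rel speed -2 <= 0)
Pair (2,3): pos 14,15 vel -1,-4 -> gap=1, closing at 3/unit, collide at t=1/3
Earliest collision: t=1/3 between 2 and 3

Answer: 1/3 2 3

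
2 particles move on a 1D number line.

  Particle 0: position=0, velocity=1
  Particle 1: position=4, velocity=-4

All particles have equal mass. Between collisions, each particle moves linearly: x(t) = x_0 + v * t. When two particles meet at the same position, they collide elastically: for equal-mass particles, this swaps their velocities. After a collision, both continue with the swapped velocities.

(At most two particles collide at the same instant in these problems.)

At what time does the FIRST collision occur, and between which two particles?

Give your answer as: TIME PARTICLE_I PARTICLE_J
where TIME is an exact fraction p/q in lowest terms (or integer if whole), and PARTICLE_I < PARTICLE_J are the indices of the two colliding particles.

Answer: 4/5 0 1

Derivation:
Pair (0,1): pos 0,4 vel 1,-4 -> gap=4, closing at 5/unit, collide at t=4/5
Earliest collision: t=4/5 between 0 and 1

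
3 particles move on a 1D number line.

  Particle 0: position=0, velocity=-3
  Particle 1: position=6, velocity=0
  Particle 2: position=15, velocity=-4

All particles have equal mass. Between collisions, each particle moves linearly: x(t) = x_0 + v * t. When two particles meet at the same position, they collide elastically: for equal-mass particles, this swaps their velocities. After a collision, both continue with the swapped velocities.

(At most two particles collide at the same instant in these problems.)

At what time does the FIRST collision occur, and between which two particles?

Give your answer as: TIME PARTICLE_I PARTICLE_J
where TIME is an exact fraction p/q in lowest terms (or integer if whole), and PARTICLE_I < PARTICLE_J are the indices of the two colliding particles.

Answer: 9/4 1 2

Derivation:
Pair (0,1): pos 0,6 vel -3,0 -> not approaching (rel speed -3 <= 0)
Pair (1,2): pos 6,15 vel 0,-4 -> gap=9, closing at 4/unit, collide at t=9/4
Earliest collision: t=9/4 between 1 and 2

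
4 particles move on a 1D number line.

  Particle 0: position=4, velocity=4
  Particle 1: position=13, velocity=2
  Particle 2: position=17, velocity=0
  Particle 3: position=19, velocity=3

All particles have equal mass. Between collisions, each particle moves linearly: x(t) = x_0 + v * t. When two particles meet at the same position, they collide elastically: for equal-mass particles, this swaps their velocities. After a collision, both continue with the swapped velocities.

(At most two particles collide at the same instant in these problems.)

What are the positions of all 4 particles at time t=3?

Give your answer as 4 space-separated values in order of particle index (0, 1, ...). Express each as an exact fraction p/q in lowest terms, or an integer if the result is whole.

Answer: 16 17 19 28

Derivation:
Collision at t=2: particles 1 and 2 swap velocities; positions: p0=12 p1=17 p2=17 p3=25; velocities now: v0=4 v1=0 v2=2 v3=3
Advance to t=3 (no further collisions before then); velocities: v0=4 v1=0 v2=2 v3=3; positions = 16 17 19 28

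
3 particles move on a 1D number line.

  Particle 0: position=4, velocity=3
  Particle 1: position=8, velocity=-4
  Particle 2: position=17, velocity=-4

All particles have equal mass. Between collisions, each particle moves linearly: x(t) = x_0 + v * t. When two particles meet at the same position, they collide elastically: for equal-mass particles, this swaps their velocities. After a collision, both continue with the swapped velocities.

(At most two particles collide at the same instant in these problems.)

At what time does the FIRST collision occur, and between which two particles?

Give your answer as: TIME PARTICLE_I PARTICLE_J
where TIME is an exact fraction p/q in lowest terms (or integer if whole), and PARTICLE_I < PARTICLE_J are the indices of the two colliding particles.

Answer: 4/7 0 1

Derivation:
Pair (0,1): pos 4,8 vel 3,-4 -> gap=4, closing at 7/unit, collide at t=4/7
Pair (1,2): pos 8,17 vel -4,-4 -> not approaching (rel speed 0 <= 0)
Earliest collision: t=4/7 between 0 and 1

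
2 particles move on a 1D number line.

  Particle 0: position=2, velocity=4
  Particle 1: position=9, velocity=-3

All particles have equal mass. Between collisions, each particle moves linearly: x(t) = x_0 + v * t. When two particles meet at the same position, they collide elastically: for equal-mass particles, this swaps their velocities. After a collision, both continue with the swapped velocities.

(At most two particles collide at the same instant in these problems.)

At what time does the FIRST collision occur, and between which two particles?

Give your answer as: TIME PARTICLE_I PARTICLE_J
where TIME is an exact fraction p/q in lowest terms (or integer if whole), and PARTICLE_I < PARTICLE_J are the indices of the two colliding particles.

Answer: 1 0 1

Derivation:
Pair (0,1): pos 2,9 vel 4,-3 -> gap=7, closing at 7/unit, collide at t=1
Earliest collision: t=1 between 0 and 1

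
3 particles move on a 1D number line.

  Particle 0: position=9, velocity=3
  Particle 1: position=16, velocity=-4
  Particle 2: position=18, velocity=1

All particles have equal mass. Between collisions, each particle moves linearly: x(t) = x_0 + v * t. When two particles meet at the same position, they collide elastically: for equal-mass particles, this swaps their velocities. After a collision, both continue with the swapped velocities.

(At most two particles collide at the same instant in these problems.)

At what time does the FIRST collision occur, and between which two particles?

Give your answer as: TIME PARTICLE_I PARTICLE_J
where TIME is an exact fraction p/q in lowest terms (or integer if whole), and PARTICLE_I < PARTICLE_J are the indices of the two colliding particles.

Pair (0,1): pos 9,16 vel 3,-4 -> gap=7, closing at 7/unit, collide at t=1
Pair (1,2): pos 16,18 vel -4,1 -> not approaching (rel speed -5 <= 0)
Earliest collision: t=1 between 0 and 1

Answer: 1 0 1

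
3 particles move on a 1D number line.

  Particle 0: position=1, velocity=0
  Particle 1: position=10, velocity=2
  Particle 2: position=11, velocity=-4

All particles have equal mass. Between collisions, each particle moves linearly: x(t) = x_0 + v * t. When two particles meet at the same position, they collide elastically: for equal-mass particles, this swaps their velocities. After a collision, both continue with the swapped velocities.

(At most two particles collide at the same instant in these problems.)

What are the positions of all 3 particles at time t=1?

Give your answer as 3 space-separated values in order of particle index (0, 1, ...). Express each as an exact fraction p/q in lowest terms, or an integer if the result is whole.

Collision at t=1/6: particles 1 and 2 swap velocities; positions: p0=1 p1=31/3 p2=31/3; velocities now: v0=0 v1=-4 v2=2
Advance to t=1 (no further collisions before then); velocities: v0=0 v1=-4 v2=2; positions = 1 7 12

Answer: 1 7 12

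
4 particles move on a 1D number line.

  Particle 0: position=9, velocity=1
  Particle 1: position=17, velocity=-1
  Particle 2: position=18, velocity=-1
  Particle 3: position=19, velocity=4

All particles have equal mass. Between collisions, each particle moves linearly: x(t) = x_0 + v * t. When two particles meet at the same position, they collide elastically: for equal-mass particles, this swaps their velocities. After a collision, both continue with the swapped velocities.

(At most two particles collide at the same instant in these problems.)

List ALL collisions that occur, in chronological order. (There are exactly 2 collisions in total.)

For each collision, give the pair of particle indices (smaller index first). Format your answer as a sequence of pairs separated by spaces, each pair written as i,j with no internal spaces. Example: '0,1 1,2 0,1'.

Answer: 0,1 1,2

Derivation:
Collision at t=4: particles 0 and 1 swap velocities; positions: p0=13 p1=13 p2=14 p3=35; velocities now: v0=-1 v1=1 v2=-1 v3=4
Collision at t=9/2: particles 1 and 2 swap velocities; positions: p0=25/2 p1=27/2 p2=27/2 p3=37; velocities now: v0=-1 v1=-1 v2=1 v3=4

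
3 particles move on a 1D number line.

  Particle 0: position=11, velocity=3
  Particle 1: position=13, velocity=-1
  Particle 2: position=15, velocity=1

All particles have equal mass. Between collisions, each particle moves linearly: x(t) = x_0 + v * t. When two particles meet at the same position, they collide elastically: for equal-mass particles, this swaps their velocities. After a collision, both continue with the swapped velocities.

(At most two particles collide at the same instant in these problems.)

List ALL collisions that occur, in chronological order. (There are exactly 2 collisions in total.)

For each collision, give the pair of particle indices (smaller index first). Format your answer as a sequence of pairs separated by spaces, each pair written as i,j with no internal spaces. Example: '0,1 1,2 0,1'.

Collision at t=1/2: particles 0 and 1 swap velocities; positions: p0=25/2 p1=25/2 p2=31/2; velocities now: v0=-1 v1=3 v2=1
Collision at t=2: particles 1 and 2 swap velocities; positions: p0=11 p1=17 p2=17; velocities now: v0=-1 v1=1 v2=3

Answer: 0,1 1,2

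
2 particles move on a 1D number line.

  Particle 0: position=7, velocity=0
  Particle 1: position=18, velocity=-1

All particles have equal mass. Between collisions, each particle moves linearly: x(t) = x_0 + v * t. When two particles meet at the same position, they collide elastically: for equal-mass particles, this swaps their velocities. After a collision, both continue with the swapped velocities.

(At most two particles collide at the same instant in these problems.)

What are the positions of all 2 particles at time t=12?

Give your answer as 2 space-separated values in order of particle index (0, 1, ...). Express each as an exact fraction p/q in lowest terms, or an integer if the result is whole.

Collision at t=11: particles 0 and 1 swap velocities; positions: p0=7 p1=7; velocities now: v0=-1 v1=0
Advance to t=12 (no further collisions before then); velocities: v0=-1 v1=0; positions = 6 7

Answer: 6 7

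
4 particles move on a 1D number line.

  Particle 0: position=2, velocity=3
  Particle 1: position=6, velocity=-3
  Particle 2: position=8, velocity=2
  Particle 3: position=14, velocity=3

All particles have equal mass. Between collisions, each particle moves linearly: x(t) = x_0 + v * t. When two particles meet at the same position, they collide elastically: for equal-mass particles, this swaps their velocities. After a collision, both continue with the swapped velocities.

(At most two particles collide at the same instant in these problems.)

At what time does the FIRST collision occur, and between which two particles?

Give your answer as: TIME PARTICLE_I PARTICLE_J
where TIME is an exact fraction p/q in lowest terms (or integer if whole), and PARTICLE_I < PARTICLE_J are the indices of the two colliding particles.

Answer: 2/3 0 1

Derivation:
Pair (0,1): pos 2,6 vel 3,-3 -> gap=4, closing at 6/unit, collide at t=2/3
Pair (1,2): pos 6,8 vel -3,2 -> not approaching (rel speed -5 <= 0)
Pair (2,3): pos 8,14 vel 2,3 -> not approaching (rel speed -1 <= 0)
Earliest collision: t=2/3 between 0 and 1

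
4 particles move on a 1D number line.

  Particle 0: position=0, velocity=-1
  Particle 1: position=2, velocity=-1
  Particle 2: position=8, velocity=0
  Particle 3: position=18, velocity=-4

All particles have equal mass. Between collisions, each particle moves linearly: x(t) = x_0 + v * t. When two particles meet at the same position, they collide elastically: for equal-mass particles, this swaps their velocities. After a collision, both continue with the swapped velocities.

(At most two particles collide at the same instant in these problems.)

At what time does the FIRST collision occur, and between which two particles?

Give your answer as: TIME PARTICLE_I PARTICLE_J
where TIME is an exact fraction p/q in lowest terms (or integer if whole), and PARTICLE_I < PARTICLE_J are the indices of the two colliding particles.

Answer: 5/2 2 3

Derivation:
Pair (0,1): pos 0,2 vel -1,-1 -> not approaching (rel speed 0 <= 0)
Pair (1,2): pos 2,8 vel -1,0 -> not approaching (rel speed -1 <= 0)
Pair (2,3): pos 8,18 vel 0,-4 -> gap=10, closing at 4/unit, collide at t=5/2
Earliest collision: t=5/2 between 2 and 3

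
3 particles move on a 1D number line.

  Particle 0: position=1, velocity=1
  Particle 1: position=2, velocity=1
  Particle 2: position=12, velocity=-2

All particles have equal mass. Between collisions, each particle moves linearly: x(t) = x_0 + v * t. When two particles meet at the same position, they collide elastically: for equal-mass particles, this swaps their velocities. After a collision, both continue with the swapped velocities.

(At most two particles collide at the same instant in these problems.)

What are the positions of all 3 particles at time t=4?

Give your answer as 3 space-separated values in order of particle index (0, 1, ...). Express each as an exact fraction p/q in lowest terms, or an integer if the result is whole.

Collision at t=10/3: particles 1 and 2 swap velocities; positions: p0=13/3 p1=16/3 p2=16/3; velocities now: v0=1 v1=-2 v2=1
Collision at t=11/3: particles 0 and 1 swap velocities; positions: p0=14/3 p1=14/3 p2=17/3; velocities now: v0=-2 v1=1 v2=1
Advance to t=4 (no further collisions before then); velocities: v0=-2 v1=1 v2=1; positions = 4 5 6

Answer: 4 5 6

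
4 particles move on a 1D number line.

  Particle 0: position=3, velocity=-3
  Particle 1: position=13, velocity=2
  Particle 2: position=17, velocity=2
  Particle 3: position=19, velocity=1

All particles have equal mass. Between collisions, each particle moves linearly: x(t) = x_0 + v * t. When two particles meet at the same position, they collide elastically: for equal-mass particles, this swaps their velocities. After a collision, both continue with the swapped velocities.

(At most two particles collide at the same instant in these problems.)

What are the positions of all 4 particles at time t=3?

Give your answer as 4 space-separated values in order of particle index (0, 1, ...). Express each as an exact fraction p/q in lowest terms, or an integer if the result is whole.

Collision at t=2: particles 2 and 3 swap velocities; positions: p0=-3 p1=17 p2=21 p3=21; velocities now: v0=-3 v1=2 v2=1 v3=2
Advance to t=3 (no further collisions before then); velocities: v0=-3 v1=2 v2=1 v3=2; positions = -6 19 22 23

Answer: -6 19 22 23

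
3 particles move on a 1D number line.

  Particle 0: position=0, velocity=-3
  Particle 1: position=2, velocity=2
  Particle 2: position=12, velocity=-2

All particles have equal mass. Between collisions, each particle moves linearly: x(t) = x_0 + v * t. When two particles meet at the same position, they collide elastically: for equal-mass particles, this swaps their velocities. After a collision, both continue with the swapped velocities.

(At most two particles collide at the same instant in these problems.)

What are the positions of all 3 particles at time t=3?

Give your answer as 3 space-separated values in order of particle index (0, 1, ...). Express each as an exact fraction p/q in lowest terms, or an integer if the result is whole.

Collision at t=5/2: particles 1 and 2 swap velocities; positions: p0=-15/2 p1=7 p2=7; velocities now: v0=-3 v1=-2 v2=2
Advance to t=3 (no further collisions before then); velocities: v0=-3 v1=-2 v2=2; positions = -9 6 8

Answer: -9 6 8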